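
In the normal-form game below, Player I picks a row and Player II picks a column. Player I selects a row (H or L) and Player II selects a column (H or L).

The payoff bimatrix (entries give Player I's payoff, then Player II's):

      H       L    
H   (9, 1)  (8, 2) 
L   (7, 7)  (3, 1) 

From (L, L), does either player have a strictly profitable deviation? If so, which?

Player I at (L, L) earns 3; deviating to H yields 8 — a strict improvement.
Player II earns 1; deviating to H yields 7 — a strict improvement.
Both Player I and Player II have strictly profitable deviations.

Both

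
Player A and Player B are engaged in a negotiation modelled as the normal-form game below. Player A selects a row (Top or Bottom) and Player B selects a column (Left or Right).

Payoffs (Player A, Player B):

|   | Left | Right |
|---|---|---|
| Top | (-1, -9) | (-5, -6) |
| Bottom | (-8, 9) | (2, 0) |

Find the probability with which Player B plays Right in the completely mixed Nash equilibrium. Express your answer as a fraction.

Let y be the probability that Player B plays Left. In a completely mixed equilibrium, Player A must be indifferent between Top and Bottom.
Player A's expected payoff from Top is −y − 5(1−y); from Bottom it is −8y + 2(1−y).
Setting these equal: 4y − 5 = −10y + 2, so y = 1/2.
Therefore Player B plays Right with probability 1 − 1/2 = 1/2.

1/2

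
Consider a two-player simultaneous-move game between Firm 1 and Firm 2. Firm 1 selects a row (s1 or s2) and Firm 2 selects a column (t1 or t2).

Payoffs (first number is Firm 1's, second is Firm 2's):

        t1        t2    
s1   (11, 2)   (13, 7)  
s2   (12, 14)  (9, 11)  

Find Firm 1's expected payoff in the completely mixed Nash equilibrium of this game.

57/5

First find q, the probability Firm 2 plays t1, from Firm 1's indifference between s1 and s2: 11q + 13(1−q) = 12q + 9(1−q), giving q = 4/5.
Since Firm 1 is indifferent in equilibrium, Firm 1's expected payoff equals the payoff from either row against (4/5, 1/5). Using s1: 11(4/5) + 13(1/5) = 57/5.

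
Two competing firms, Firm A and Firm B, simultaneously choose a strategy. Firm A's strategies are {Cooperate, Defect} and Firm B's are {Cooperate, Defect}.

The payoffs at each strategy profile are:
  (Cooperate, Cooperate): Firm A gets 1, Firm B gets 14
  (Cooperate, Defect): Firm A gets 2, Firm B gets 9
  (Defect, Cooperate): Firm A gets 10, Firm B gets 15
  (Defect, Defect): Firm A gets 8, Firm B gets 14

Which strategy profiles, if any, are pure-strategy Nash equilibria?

(Defect, Cooperate)

(Cooperate, Cooperate): Firm A prefers Defect (10 > 1) — not an equilibrium.
(Cooperate, Defect): Firm A prefers Defect (8 > 2); Firm B prefers Cooperate (14 > 9) — not an equilibrium.
(Defect, Cooperate): Firm A gets 10 ≥ 1 from Cooperate, and Firm B gets 15 ≥ 14 from Defect — Nash equilibrium.
(Defect, Defect): Firm B prefers Cooperate (15 > 14) — not an equilibrium.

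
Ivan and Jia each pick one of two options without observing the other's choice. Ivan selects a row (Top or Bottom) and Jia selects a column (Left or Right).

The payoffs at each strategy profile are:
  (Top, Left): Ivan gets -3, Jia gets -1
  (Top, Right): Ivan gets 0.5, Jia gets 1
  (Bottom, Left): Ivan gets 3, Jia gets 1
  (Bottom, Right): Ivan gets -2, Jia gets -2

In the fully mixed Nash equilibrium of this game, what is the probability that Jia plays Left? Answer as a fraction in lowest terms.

Let y be the probability that Jia plays Left. In a completely mixed equilibrium, Ivan must be indifferent between Top and Bottom.
Ivan's expected payoff from Top is −3y + 0.5(1−y); from Bottom it is 3y − 2(1−y).
Setting these equal: −3.5y + 0.5 = 5y − 2, so y = 5/17.

5/17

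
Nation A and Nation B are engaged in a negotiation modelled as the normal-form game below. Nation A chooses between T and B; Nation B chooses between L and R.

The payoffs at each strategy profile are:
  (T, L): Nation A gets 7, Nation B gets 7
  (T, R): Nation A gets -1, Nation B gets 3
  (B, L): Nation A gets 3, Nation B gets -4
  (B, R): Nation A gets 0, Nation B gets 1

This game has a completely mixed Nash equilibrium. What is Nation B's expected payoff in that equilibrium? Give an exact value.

19/9

First find x, the probability Nation A plays T, from Nation B's indifference between L and R: 7x − 4(1−x) = 3x + (1−x), giving x = 5/9.
Since Nation B is indifferent in equilibrium, Nation B's expected payoff equals the payoff from either column against (5/9, 4/9). Using L: 7(5/9) − 4(4/9) = 19/9.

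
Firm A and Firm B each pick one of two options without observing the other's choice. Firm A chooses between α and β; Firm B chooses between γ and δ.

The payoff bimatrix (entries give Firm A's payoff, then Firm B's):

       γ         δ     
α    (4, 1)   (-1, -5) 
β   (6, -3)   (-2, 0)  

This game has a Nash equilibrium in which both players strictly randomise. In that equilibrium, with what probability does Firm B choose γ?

1/3

Let q be the probability that Firm B plays γ. In a completely mixed equilibrium, Firm A must be indifferent between α and β.
Firm A's expected payoff from α is 4q − (1−q); from β it is 6q − 2(1−q).
Setting these equal: 5q − 1 = 8q − 2, so q = 1/3.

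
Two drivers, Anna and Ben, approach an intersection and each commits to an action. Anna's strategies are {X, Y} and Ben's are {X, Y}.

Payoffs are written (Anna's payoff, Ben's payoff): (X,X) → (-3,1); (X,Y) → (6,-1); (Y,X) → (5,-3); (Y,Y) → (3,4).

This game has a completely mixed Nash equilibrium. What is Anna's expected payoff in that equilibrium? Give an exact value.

39/11

First find y, the probability Ben plays X, from Anna's indifference between X and Y: −3y + 6(1−y) = 5y + 3(1−y), giving y = 3/11.
Since Anna is indifferent in equilibrium, Anna's expected payoff equals the payoff from either row against (3/11, 8/11). Using X: −3(3/11) + 6(8/11) = 39/11.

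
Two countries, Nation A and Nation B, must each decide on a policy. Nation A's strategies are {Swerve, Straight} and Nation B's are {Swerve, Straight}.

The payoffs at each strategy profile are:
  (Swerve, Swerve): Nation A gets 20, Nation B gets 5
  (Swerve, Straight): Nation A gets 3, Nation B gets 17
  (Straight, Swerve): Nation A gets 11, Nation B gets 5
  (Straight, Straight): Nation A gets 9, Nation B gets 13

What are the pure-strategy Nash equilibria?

(Swerve, Swerve): Nation B prefers Straight (17 > 5) — not an equilibrium.
(Swerve, Straight): Nation A prefers Straight (9 > 3) — not an equilibrium.
(Straight, Swerve): Nation A prefers Swerve (20 > 11); Nation B prefers Straight (13 > 5) — not an equilibrium.
(Straight, Straight): Nation A gets 9 ≥ 3 from Swerve, and Nation B gets 13 ≥ 5 from Swerve — Nash equilibrium.

(Straight, Straight)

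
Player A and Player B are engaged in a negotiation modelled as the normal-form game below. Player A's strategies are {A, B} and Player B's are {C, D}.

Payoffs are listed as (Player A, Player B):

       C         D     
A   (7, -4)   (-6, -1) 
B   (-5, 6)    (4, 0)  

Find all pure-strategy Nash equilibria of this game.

none

(A, C): Player B prefers D (-1 > -4) — not an equilibrium.
(A, D): Player A prefers B (4 > -6) — not an equilibrium.
(B, C): Player A prefers A (7 > -5) — not an equilibrium.
(B, D): Player B prefers C (6 > 0) — not an equilibrium.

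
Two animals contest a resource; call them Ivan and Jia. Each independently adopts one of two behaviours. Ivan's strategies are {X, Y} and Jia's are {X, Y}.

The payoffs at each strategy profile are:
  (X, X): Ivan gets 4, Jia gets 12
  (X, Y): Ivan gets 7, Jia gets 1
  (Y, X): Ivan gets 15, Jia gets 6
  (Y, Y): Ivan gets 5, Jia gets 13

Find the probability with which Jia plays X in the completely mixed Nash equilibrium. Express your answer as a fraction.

Let c be the probability that Jia plays X. In a completely mixed equilibrium, Ivan must be indifferent between X and Y.
Ivan's expected payoff from X is 4c + 7(1−c); from Y it is 15c + 5(1−c).
Setting these equal: −3c + 7 = 10c + 5, so c = 2/13.

2/13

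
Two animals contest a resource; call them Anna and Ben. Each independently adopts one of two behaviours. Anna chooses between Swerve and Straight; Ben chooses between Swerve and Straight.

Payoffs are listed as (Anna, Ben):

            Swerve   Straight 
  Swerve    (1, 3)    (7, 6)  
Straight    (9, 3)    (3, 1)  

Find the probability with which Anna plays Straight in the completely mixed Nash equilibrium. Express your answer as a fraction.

Let x be the probability that Anna plays Swerve. In a completely mixed equilibrium, Ben must be indifferent between Swerve and Straight.
Ben's expected payoff from Swerve is 3x + 3(1−x); from Straight it is 6x + (1−x).
Setting these equal: 3 = 5x + 1, so x = 2/5.
Therefore Anna plays Straight with probability 1 − 2/5 = 3/5.

3/5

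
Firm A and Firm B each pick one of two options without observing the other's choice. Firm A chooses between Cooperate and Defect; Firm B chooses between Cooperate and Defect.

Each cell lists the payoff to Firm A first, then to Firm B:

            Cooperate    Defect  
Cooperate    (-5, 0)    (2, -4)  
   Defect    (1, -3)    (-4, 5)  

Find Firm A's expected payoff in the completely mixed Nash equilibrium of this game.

First find q, the probability Firm B plays Cooperate, from Firm A's indifference between Cooperate and Defect: −5q + 2(1−q) = q − 4(1−q), giving q = 1/2.
Since Firm A is indifferent in equilibrium, Firm A's expected payoff equals the payoff from either row against (1/2, 1/2). Using Cooperate: −5(1/2) + 2(1/2) = -3/2.

-3/2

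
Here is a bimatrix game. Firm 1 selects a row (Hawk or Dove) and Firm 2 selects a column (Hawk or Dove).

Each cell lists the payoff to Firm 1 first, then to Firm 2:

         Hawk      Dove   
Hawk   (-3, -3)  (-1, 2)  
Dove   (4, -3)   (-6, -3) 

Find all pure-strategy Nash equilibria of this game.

(Hawk, Dove) and (Dove, Hawk)

(Hawk, Hawk): Firm 1 prefers Dove (4 > -3); Firm 2 prefers Dove (2 > -3) — not an equilibrium.
(Hawk, Dove): Firm 1 gets -1 ≥ -6 from Dove, and Firm 2 gets 2 ≥ -3 from Hawk — Nash equilibrium.
(Dove, Hawk): Firm 1 gets 4 ≥ -3 from Hawk, and Firm 2 gets -3 ≥ -3 from Dove — Nash equilibrium.
(Dove, Dove): Firm 1 prefers Hawk (-1 > -6) — not an equilibrium.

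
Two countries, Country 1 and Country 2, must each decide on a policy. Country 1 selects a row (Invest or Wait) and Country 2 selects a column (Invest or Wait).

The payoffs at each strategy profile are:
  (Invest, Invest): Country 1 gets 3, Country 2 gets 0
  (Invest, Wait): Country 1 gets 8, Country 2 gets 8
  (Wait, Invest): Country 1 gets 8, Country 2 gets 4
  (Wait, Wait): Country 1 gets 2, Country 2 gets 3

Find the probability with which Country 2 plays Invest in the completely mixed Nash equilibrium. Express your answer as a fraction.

Let y be the probability that Country 2 plays Invest. In a completely mixed equilibrium, Country 1 must be indifferent between Invest and Wait.
Country 1's expected payoff from Invest is 3y + 8(1−y); from Wait it is 8y + 2(1−y).
Setting these equal: −5y + 8 = 6y + 2, so y = 6/11.

6/11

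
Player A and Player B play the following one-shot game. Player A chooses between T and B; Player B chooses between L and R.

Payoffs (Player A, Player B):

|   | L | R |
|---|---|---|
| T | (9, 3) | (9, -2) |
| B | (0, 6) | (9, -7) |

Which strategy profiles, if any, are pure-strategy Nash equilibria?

(T, L): Player A gets 9 ≥ 0 from B, and Player B gets 3 ≥ -2 from R — Nash equilibrium.
(T, R): Player B prefers L (3 > -2) — not an equilibrium.
(B, L): Player A prefers T (9 > 0) — not an equilibrium.
(B, R): Player B prefers L (6 > -7) — not an equilibrium.

(T, L)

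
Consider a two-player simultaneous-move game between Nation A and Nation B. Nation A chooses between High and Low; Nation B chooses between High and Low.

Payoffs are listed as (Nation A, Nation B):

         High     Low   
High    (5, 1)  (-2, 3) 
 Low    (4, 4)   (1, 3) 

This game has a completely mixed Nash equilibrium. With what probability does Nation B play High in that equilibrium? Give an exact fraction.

Let q be the probability that Nation B plays High. In a completely mixed equilibrium, Nation A must be indifferent between High and Low.
Nation A's expected payoff from High is 5q − 2(1−q); from Low it is 4q + (1−q).
Setting these equal: 7q − 2 = 3q + 1, so q = 3/4.

3/4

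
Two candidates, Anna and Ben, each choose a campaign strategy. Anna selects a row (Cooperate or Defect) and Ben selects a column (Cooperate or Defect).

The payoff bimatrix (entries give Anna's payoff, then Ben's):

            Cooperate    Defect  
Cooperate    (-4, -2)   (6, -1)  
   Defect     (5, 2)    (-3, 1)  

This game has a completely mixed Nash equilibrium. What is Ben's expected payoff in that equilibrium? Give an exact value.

First find x, the probability Anna plays Cooperate, from Ben's indifference between Cooperate and Defect: −2x + 2(1−x) = −x + (1−x), giving x = 1/2.
Since Ben is indifferent in equilibrium, Ben's expected payoff equals the payoff from either column against (1/2, 1/2). Using Cooperate: −2(1/2) + 2(1/2) = 0.

0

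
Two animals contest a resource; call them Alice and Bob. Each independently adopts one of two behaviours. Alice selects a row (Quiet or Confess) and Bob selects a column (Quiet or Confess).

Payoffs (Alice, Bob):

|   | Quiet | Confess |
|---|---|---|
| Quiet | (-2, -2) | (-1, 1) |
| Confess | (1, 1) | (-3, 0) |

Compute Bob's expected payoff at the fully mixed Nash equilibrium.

First find x, the probability Alice plays Quiet, from Bob's indifference between Quiet and Confess: −2x + (1−x) = x, giving x = 1/4.
Since Bob is indifferent in equilibrium, Bob's expected payoff equals the payoff from either column against (1/4, 3/4). Using Quiet: −2(1/4) + (3/4) = 1/4.

1/4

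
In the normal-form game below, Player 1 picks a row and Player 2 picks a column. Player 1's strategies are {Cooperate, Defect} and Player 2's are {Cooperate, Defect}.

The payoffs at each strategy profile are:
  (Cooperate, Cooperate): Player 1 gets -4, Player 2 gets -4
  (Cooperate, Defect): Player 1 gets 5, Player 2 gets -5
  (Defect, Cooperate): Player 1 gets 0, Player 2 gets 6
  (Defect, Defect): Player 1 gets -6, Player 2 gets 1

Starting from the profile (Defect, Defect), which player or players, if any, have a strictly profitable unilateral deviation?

Both

Player 1 at (Defect, Defect) earns -6; deviating to Cooperate yields 5 — a strict improvement.
Player 2 earns 1; deviating to Cooperate yields 6 — a strict improvement.
Both Player 1 and Player 2 have strictly profitable deviations.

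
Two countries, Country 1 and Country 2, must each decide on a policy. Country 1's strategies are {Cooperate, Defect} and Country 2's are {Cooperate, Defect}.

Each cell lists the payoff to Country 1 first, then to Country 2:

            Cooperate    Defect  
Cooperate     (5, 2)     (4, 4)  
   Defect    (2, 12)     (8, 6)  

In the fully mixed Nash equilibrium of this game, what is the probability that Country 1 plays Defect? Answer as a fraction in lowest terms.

1/4

Let p be the probability that Country 1 plays Cooperate. In a completely mixed equilibrium, Country 2 must be indifferent between Cooperate and Defect.
Country 2's expected payoff from Cooperate is 2p + 12(1−p); from Defect it is 4p + 6(1−p).
Setting these equal: −10p + 12 = −2p + 6, so p = 3/4.
Therefore Country 1 plays Defect with probability 1 − 3/4 = 1/4.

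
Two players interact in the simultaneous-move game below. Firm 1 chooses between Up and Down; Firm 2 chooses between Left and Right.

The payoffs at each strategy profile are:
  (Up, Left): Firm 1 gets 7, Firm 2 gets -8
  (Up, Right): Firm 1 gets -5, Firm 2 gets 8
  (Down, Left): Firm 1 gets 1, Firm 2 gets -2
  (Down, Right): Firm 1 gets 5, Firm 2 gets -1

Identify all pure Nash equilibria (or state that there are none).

(Down, Right)

(Up, Left): Firm 2 prefers Right (8 > -8) — not an equilibrium.
(Up, Right): Firm 1 prefers Down (5 > -5) — not an equilibrium.
(Down, Left): Firm 1 prefers Up (7 > 1); Firm 2 prefers Right (-1 > -2) — not an equilibrium.
(Down, Right): Firm 1 gets 5 ≥ -5 from Up, and Firm 2 gets -1 ≥ -2 from Left — Nash equilibrium.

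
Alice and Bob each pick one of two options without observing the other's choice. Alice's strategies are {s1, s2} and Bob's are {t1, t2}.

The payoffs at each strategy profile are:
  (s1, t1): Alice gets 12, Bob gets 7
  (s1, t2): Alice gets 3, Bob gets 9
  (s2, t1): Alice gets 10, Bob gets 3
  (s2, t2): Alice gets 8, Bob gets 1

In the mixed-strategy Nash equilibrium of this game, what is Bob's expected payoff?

First find x, the probability Alice plays s1, from Bob's indifference between t1 and t2: 7x + 3(1−x) = 9x + (1−x), giving x = 1/2.
Since Bob is indifferent in equilibrium, Bob's expected payoff equals the payoff from either column against (1/2, 1/2). Using t1: 7(1/2) + 3(1/2) = 5.

5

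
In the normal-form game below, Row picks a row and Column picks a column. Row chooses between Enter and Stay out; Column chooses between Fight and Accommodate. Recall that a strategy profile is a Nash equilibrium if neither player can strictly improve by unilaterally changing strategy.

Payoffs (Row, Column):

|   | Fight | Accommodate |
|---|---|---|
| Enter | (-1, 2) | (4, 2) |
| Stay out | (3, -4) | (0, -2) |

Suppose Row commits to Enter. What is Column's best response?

Against Enter, Column earns 2 from Fight and 2 from Accommodate.
So either strategy is a best response.

either — both Fight and Accommodate are best responses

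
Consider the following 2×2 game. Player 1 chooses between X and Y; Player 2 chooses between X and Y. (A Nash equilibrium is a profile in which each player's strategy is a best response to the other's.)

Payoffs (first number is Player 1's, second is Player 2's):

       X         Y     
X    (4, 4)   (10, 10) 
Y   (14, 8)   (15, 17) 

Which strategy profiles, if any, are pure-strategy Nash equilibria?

(Y, Y)

(X, X): Player 1 prefers Y (14 > 4); Player 2 prefers Y (10 > 4) — not an equilibrium.
(X, Y): Player 1 prefers Y (15 > 10) — not an equilibrium.
(Y, X): Player 2 prefers Y (17 > 8) — not an equilibrium.
(Y, Y): Player 1 gets 15 ≥ 10 from X, and Player 2 gets 17 ≥ 8 from X — Nash equilibrium.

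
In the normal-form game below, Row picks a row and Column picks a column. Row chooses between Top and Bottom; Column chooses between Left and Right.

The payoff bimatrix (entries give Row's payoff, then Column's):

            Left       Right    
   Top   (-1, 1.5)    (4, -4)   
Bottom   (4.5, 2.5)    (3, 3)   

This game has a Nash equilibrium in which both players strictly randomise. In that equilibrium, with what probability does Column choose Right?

Let y be the probability that Column plays Left. In a completely mixed equilibrium, Row must be indifferent between Top and Bottom.
Row's expected payoff from Top is −y + 4(1−y); from Bottom it is 4.5y + 3(1−y).
Setting these equal: −5y + 4 = 1.5y + 3, so y = 2/13.
Therefore Column plays Right with probability 1 − 2/13 = 11/13.

11/13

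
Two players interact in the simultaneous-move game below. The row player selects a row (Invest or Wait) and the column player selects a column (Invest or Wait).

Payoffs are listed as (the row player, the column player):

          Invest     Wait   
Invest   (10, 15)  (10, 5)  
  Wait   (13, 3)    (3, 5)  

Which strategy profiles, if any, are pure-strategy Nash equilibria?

none

(Invest, Invest): the row player prefers Wait (13 > 10) — not an equilibrium.
(Invest, Wait): the column player prefers Invest (15 > 5) — not an equilibrium.
(Wait, Invest): the column player prefers Wait (5 > 3) — not an equilibrium.
(Wait, Wait): the row player prefers Invest (10 > 3) — not an equilibrium.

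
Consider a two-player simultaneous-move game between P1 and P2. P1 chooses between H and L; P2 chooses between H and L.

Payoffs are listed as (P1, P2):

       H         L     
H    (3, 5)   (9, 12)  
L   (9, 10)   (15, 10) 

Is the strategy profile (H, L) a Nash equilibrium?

No

At (H, L), P1 earns 9; switching to L would give 15, so P1 would deviate.
P2 earns 12; switching to H would give 5, so P2 has no profitable deviation.
Since at least one player can profitably deviate, this is not a Nash equilibrium.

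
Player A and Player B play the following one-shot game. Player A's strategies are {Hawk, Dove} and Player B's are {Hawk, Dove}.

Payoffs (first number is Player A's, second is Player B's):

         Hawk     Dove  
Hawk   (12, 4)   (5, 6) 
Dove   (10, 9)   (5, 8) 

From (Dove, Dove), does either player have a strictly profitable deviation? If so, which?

Player B

Player A at (Dove, Dove) earns 5; deviating to Hawk yields 5 — not better.
Player B earns 8; deviating to Hawk yields 9 — a strict improvement.
Only Player B has a strictly profitable deviation.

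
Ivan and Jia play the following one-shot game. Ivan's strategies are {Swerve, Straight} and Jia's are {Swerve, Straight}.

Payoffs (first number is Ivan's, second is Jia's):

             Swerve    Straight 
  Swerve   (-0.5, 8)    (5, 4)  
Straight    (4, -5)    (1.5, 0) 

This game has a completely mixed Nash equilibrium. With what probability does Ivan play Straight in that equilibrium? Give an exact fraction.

Let r be the probability that Ivan plays Swerve. In a completely mixed equilibrium, Jia must be indifferent between Swerve and Straight.
Jia's expected payoff from Swerve is 8r − 5(1−r); from Straight it is 4r.
Setting these equal: 13r − 5 = 4r, so r = 5/9.
Therefore Ivan plays Straight with probability 1 − 5/9 = 4/9.

4/9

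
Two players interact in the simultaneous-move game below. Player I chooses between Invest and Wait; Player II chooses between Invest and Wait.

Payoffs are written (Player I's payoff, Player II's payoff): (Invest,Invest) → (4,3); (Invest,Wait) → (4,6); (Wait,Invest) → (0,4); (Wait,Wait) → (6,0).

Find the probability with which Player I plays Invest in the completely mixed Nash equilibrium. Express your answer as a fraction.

4/7

Let r be the probability that Player I plays Invest. In a completely mixed equilibrium, Player II must be indifferent between Invest and Wait.
Player II's expected payoff from Invest is 3r + 4(1−r); from Wait it is 6r.
Setting these equal: −r + 4 = 6r, so r = 4/7.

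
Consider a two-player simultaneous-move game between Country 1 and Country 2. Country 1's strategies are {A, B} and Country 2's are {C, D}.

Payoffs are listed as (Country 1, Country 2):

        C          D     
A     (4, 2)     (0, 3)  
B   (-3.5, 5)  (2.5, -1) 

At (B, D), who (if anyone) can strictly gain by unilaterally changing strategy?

Country 1 at (B, D) earns 2.5; deviating to A yields 0 — not better.
Country 2 earns -1; deviating to C yields 5 — a strict improvement.
Only Country 2 has a strictly profitable deviation.

Country 2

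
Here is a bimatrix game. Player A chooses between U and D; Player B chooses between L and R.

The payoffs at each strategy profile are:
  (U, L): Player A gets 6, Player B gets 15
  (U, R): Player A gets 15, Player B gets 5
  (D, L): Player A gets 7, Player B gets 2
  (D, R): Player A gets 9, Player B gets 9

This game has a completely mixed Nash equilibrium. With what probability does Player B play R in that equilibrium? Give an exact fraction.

1/7

Let c be the probability that Player B plays L. In a completely mixed equilibrium, Player A must be indifferent between U and D.
Player A's expected payoff from U is 6c + 15(1−c); from D it is 7c + 9(1−c).
Setting these equal: −9c + 15 = −2c + 9, so c = 6/7.
Therefore Player B plays R with probability 1 − 6/7 = 1/7.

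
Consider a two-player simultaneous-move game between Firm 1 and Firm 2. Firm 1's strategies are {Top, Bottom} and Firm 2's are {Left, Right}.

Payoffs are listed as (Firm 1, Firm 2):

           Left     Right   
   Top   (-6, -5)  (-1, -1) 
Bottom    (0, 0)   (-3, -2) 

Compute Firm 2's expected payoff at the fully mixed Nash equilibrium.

-5/3

First find p, the probability Firm 1 plays Top, from Firm 2's indifference between Left and Right: −5p = −p − 2(1−p), giving p = 1/3.
Since Firm 2 is indifferent in equilibrium, Firm 2's expected payoff equals the payoff from either column against (1/3, 2/3). Using Left: −5(1/3) = -5/3.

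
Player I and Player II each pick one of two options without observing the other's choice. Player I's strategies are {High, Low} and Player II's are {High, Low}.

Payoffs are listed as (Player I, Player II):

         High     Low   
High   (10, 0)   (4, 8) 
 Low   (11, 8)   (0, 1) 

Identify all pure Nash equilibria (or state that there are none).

(High, High): Player I prefers Low (11 > 10); Player II prefers Low (8 > 0) — not an equilibrium.
(High, Low): Player I gets 4 ≥ 0 from Low, and Player II gets 8 ≥ 0 from High — Nash equilibrium.
(Low, High): Player I gets 11 ≥ 10 from High, and Player II gets 8 ≥ 1 from Low — Nash equilibrium.
(Low, Low): Player I prefers High (4 > 0); Player II prefers High (8 > 1) — not an equilibrium.

(High, Low) and (Low, High)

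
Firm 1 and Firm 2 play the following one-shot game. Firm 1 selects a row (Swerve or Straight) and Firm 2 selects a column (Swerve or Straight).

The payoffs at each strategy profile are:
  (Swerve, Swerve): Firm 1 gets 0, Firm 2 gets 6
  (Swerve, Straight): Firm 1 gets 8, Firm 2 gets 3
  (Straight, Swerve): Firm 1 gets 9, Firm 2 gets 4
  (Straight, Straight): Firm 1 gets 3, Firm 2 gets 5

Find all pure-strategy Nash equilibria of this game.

(Swerve, Swerve): Firm 1 prefers Straight (9 > 0) — not an equilibrium.
(Swerve, Straight): Firm 2 prefers Swerve (6 > 3) — not an equilibrium.
(Straight, Swerve): Firm 2 prefers Straight (5 > 4) — not an equilibrium.
(Straight, Straight): Firm 1 prefers Swerve (8 > 3) — not an equilibrium.

none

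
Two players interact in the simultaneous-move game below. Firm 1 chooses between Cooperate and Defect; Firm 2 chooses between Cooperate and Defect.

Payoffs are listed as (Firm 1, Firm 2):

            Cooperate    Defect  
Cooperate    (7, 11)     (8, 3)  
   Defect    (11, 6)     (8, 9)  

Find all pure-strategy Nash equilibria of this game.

(Cooperate, Cooperate): Firm 1 prefers Defect (11 > 7) — not an equilibrium.
(Cooperate, Defect): Firm 2 prefers Cooperate (11 > 3) — not an equilibrium.
(Defect, Cooperate): Firm 2 prefers Defect (9 > 6) — not an equilibrium.
(Defect, Defect): Firm 1 gets 8 ≥ 8 from Cooperate, and Firm 2 gets 9 ≥ 6 from Cooperate — Nash equilibrium.

(Defect, Defect)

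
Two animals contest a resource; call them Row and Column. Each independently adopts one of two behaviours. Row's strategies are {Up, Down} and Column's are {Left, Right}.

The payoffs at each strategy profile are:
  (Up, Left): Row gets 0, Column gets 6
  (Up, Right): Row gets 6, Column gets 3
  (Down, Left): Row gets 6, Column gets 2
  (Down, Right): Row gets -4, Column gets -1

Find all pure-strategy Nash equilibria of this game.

(Down, Left)

(Up, Left): Row prefers Down (6 > 0) — not an equilibrium.
(Up, Right): Column prefers Left (6 > 3) — not an equilibrium.
(Down, Left): Row gets 6 ≥ 0 from Up, and Column gets 2 ≥ -1 from Right — Nash equilibrium.
(Down, Right): Row prefers Up (6 > -4); Column prefers Left (2 > -1) — not an equilibrium.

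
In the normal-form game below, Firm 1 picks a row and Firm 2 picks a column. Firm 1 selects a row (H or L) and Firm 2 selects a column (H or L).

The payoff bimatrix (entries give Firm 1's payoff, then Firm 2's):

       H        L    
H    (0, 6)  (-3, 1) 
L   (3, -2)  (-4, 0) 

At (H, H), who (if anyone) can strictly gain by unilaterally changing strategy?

Firm 1 at (H, H) earns 0; deviating to L yields 3 — a strict improvement.
Firm 2 earns 6; deviating to L yields 1 — not better.
Only Firm 1 has a strictly profitable deviation.

Firm 1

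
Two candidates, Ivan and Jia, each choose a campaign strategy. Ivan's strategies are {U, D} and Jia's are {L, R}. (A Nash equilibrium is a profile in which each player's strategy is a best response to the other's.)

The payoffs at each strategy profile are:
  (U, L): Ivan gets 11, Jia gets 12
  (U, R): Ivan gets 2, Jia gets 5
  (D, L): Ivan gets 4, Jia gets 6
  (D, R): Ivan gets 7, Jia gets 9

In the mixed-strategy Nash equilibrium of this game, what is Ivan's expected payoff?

First find q, the probability Jia plays L, from Ivan's indifference between U and D: 11q + 2(1−q) = 4q + 7(1−q), giving q = 5/12.
Since Ivan is indifferent in equilibrium, Ivan's expected payoff equals the payoff from either row against (5/12, 7/12). Using U: 11(5/12) + 2(7/12) = 23/4.

23/4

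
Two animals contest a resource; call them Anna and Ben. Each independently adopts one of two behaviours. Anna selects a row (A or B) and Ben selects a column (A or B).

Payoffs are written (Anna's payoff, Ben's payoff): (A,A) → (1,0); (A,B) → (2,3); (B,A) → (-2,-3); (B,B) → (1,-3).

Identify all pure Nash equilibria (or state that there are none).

(A, A): Ben prefers B (3 > 0) — not an equilibrium.
(A, B): Anna gets 2 ≥ 1 from B, and Ben gets 3 ≥ 0 from A — Nash equilibrium.
(B, A): Anna prefers A (1 > -2) — not an equilibrium.
(B, B): Anna prefers A (2 > 1) — not an equilibrium.

(A, B)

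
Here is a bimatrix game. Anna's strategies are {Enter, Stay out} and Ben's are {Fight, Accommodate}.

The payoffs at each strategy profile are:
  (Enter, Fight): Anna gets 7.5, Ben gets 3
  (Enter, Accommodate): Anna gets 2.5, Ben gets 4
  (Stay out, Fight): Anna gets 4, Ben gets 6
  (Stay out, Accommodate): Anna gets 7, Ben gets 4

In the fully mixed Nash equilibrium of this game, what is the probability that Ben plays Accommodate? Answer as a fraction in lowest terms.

7/16

Let q be the probability that Ben plays Fight. In a completely mixed equilibrium, Anna must be indifferent between Enter and Stay out.
Anna's expected payoff from Enter is 7.5q + 2.5(1−q); from Stay out it is 4q + 7(1−q).
Setting these equal: 5q + 2.5 = −3q + 7, so q = 9/16.
Therefore Ben plays Accommodate with probability 1 − 9/16 = 7/16.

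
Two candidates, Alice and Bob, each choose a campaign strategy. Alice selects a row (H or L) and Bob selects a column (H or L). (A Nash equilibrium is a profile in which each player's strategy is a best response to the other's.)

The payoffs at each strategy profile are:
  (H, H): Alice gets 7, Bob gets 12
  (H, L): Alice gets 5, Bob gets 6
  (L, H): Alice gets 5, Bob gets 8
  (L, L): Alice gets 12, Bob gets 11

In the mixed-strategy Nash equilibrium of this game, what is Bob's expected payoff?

28/3

First find x, the probability Alice plays H, from Bob's indifference between H and L: 12x + 8(1−x) = 6x + 11(1−x), giving x = 1/3.
Since Bob is indifferent in equilibrium, Bob's expected payoff equals the payoff from either column against (1/3, 2/3). Using H: 12(1/3) + 8(2/3) = 28/3.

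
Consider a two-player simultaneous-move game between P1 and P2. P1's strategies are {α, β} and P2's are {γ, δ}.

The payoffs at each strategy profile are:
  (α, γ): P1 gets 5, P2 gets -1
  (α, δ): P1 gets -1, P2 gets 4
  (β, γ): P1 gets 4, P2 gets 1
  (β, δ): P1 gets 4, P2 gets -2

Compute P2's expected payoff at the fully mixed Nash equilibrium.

First find x, the probability P1 plays α, from P2's indifference between γ and δ: −x + (1−x) = 4x − 2(1−x), giving x = 3/8.
Since P2 is indifferent in equilibrium, P2's expected payoff equals the payoff from either column against (3/8, 5/8). Using γ: −(3/8) + (5/8) = 1/4.

1/4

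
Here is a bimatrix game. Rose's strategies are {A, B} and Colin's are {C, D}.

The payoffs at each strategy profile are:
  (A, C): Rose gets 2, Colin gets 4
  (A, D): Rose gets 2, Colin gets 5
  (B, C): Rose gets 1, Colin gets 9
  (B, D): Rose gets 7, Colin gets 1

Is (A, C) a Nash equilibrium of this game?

At (A, C), Rose earns 2; switching to B would give 1, so Rose has no profitable deviation.
Colin earns 4; switching to D would give 5, so Colin would deviate.
Since at least one player can profitably deviate, this is not a Nash equilibrium.

No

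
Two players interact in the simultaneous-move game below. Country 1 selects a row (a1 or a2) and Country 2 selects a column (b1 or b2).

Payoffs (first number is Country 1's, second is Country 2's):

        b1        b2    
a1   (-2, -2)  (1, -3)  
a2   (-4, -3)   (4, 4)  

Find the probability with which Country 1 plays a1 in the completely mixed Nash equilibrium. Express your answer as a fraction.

Let p be the probability that Country 1 plays a1. In a completely mixed equilibrium, Country 2 must be indifferent between b1 and b2.
Country 2's expected payoff from b1 is −2p − 3(1−p); from b2 it is −3p + 4(1−p).
Setting these equal: p − 3 = −7p + 4, so p = 7/8.

7/8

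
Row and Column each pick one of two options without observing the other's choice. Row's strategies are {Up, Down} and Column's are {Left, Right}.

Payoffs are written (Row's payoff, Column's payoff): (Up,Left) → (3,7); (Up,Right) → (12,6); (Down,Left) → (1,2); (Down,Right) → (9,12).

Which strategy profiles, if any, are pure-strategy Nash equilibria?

(Up, Left): Row gets 3 ≥ 1 from Down, and Column gets 7 ≥ 6 from Right — Nash equilibrium.
(Up, Right): Column prefers Left (7 > 6) — not an equilibrium.
(Down, Left): Row prefers Up (3 > 1); Column prefers Right (12 > 2) — not an equilibrium.
(Down, Right): Row prefers Up (12 > 9) — not an equilibrium.

(Up, Left)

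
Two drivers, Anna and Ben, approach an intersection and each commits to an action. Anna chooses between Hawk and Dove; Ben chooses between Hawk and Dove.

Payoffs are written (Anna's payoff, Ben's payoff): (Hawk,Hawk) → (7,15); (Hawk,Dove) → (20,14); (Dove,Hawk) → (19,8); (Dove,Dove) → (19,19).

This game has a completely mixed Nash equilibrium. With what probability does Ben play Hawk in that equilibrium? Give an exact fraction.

Let q be the probability that Ben plays Hawk. In a completely mixed equilibrium, Anna must be indifferent between Hawk and Dove.
Anna's expected payoff from Hawk is 7q + 20(1−q); from Dove it is 19q + 19(1−q).
Setting these equal: −13q + 20 = 19, so q = 1/13.

1/13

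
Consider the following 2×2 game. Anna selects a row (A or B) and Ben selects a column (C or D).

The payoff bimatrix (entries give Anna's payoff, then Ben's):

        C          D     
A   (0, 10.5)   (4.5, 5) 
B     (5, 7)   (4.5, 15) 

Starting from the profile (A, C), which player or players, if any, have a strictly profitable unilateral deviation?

Anna at (A, C) earns 0; deviating to B yields 5 — a strict improvement.
Ben earns 10.5; deviating to D yields 5 — not better.
Only Anna has a strictly profitable deviation.

Anna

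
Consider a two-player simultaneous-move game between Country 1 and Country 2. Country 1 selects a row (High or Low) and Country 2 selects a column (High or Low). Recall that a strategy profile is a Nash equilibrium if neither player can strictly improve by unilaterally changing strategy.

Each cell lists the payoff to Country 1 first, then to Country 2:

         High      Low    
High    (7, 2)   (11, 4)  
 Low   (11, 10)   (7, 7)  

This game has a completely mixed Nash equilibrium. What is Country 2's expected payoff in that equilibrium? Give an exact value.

First find x, the probability Country 1 plays High, from Country 2's indifference between High and Low: 2x + 10(1−x) = 4x + 7(1−x), giving x = 3/5.
Since Country 2 is indifferent in equilibrium, Country 2's expected payoff equals the payoff from either column against (3/5, 2/5). Using High: 2(3/5) + 10(2/5) = 26/5.

26/5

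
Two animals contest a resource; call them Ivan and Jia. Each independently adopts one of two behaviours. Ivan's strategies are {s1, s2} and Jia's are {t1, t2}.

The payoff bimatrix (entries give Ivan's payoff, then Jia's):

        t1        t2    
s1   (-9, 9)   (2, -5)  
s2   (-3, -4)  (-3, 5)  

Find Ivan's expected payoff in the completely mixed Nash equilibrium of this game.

First find q, the probability Jia plays t1, from Ivan's indifference between s1 and s2: −9q + 2(1−q) = −3q − 3(1−q), giving q = 5/11.
Since Ivan is indifferent in equilibrium, Ivan's expected payoff equals the payoff from either row against (5/11, 6/11). Using s1: −9(5/11) + 2(6/11) = -3.

-3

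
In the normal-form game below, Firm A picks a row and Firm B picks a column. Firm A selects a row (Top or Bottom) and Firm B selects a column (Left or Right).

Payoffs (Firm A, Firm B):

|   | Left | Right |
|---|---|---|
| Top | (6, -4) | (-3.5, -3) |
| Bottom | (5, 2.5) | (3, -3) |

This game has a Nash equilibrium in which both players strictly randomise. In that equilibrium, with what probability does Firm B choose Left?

Let q be the probability that Firm B plays Left. In a completely mixed equilibrium, Firm A must be indifferent between Top and Bottom.
Firm A's expected payoff from Top is 6q − 3.5(1−q); from Bottom it is 5q + 3(1−q).
Setting these equal: 9.5q − 3.5 = 2q + 3, so q = 13/15.

13/15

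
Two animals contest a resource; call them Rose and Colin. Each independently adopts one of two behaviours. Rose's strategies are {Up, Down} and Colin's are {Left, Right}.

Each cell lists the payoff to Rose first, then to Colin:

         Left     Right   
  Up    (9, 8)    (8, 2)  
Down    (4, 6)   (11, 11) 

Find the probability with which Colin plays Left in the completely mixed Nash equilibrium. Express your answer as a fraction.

3/8

Let c be the probability that Colin plays Left. In a completely mixed equilibrium, Rose must be indifferent between Up and Down.
Rose's expected payoff from Up is 9c + 8(1−c); from Down it is 4c + 11(1−c).
Setting these equal: c + 8 = −7c + 11, so c = 3/8.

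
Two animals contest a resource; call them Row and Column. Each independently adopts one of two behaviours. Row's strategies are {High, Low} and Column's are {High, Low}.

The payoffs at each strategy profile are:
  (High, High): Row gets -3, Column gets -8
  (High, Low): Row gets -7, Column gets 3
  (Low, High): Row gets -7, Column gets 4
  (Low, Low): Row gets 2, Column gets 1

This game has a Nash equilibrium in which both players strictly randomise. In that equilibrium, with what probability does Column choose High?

9/13

Let c be the probability that Column plays High. In a completely mixed equilibrium, Row must be indifferent between High and Low.
Row's expected payoff from High is −3c − 7(1−c); from Low it is −7c + 2(1−c).
Setting these equal: 4c − 7 = −9c + 2, so c = 9/13.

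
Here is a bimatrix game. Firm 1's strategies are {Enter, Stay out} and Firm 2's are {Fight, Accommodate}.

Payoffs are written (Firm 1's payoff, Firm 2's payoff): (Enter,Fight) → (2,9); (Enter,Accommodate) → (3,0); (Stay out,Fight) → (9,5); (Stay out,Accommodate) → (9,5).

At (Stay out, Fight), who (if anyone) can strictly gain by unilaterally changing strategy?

Firm 1 at (Stay out, Fight) earns 9; deviating to Enter yields 2 — not better.
Firm 2 earns 5; deviating to Accommodate yields 5 — not better.
Neither player can strictly improve; the profile is a Nash equilibrium.

Neither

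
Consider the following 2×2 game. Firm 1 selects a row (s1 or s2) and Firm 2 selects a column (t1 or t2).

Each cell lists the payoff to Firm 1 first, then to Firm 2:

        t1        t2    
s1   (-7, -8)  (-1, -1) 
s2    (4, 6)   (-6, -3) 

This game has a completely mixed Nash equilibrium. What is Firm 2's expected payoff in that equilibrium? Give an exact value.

First find p, the probability Firm 1 plays s1, from Firm 2's indifference between t1 and t2: −8p + 6(1−p) = −p − 3(1−p), giving p = 9/16.
Since Firm 2 is indifferent in equilibrium, Firm 2's expected payoff equals the payoff from either column against (9/16, 7/16). Using t1: −8(9/16) + 6(7/16) = -15/8.

-15/8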